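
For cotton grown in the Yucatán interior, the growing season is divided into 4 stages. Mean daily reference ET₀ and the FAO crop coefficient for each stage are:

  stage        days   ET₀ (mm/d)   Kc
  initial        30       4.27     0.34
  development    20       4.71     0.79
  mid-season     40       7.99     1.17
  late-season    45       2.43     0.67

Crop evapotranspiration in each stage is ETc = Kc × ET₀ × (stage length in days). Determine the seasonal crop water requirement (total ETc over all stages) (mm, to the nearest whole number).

initial: 0.34 × 4.27 × 30 = 43.55 mm
development: 0.79 × 4.71 × 20 = 74.42 mm
mid-season: 1.17 × 7.99 × 40 = 373.93 mm
late-season: 0.67 × 2.43 × 45 = 73.26 mm
Seasonal total = 565.16 mm

565 mm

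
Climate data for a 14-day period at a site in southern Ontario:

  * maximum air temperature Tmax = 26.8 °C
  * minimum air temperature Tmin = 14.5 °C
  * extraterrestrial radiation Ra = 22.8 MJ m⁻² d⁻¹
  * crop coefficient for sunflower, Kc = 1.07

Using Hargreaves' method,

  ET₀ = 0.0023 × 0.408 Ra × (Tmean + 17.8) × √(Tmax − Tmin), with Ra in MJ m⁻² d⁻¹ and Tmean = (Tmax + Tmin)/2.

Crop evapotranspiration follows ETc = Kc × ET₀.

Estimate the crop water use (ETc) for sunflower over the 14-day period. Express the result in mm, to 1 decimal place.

43.2 mm

Tmean = (26.8 + 14.5)/2 = 20.65 °C
0.408 Ra = 0.408 × 22.8 = 9.3024 mm/d equivalent
ET₀ = 0.0023 × 9.3024 × (20.65 + 17.8) × √12.3 = 0.0023 × 9.3024 × 38.45 × 3.5071 = 2.8851 mm/d
ETc = Kc × ET₀ = 1.07 × 2.8851 = 3.0871 mm/d
Over 14 days: 3.0871 × 14 = 43.219 mm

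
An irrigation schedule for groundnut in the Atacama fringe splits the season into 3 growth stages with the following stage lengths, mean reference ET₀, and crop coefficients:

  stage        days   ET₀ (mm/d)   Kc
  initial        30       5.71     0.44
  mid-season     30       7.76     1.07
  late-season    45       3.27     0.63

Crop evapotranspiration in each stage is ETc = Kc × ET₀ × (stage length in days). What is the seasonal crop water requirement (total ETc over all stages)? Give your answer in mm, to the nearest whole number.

417 mm

initial: 0.44 × 5.71 × 30 = 75.37 mm
mid-season: 1.07 × 7.76 × 30 = 249.10 mm
late-season: 0.63 × 3.27 × 45 = 92.70 mm
Seasonal total = 417.17 mm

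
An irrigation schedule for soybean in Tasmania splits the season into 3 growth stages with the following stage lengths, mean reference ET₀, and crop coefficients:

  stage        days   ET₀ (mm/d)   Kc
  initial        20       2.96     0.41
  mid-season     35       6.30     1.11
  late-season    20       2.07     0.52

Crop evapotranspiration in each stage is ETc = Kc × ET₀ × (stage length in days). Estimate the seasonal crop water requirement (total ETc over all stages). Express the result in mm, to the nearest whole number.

initial: 0.41 × 2.96 × 20 = 24.27 mm
mid-season: 1.11 × 6.30 × 35 = 244.76 mm
late-season: 0.52 × 2.07 × 20 = 21.53 mm
Seasonal total = 290.56 mm

291 mm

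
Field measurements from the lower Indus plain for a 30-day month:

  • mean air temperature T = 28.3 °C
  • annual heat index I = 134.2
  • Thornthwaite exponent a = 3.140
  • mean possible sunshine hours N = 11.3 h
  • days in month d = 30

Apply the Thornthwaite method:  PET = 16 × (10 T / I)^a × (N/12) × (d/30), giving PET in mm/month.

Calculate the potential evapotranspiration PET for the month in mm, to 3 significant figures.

10T/I = 10 × 28.3 / 134.2 = 2.1088
(10T/I)^a = 2.1088^3.140 = 10.4105
Uncorrected PET = 16 × 10.4105 = 166.568 mm
Correction = (N/12)(d/30) = (11.3/12)(30/30) = 0.9417
PET = 166.568 × 0.9417 = 156.857 mm/month

157 mm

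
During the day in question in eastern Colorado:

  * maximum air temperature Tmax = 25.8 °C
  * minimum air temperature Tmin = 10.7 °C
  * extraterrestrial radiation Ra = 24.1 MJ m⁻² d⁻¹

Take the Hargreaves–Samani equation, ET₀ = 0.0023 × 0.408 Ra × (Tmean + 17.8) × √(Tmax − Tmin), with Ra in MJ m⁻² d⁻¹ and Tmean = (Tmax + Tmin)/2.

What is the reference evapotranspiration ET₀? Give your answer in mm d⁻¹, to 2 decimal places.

3.17 mm d⁻¹

Tmean = (25.8 + 10.7)/2 = 18.25 °C
0.408 Ra = 0.408 × 24.1 = 9.8328 mm/d equivalent
ET₀ = 0.0023 × 9.8328 × (18.25 + 17.8) × √15.1 = 0.0023 × 9.8328 × 36.05 × 3.8859 = 3.1681 mm/d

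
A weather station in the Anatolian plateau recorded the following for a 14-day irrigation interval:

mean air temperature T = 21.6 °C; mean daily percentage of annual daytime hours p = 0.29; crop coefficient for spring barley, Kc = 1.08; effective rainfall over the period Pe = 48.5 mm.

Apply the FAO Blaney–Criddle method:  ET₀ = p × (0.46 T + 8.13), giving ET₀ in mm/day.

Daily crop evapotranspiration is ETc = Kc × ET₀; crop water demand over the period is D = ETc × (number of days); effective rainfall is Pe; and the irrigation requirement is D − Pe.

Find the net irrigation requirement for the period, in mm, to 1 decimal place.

30.7 mm

ET₀ = 0.29 × (0.46 × 21.6 + 8.13) = 0.29 × 18.066 = 5.2391 mm/d
ETc = Kc × ET₀ = 1.08 × 5.2391 = 5.6582 mm/d
Crop demand D = ETc × 14 d = 5.6582 × 14 = 79.215 mm
D − Pe = 79.215 − 48.5 = 30.715 mm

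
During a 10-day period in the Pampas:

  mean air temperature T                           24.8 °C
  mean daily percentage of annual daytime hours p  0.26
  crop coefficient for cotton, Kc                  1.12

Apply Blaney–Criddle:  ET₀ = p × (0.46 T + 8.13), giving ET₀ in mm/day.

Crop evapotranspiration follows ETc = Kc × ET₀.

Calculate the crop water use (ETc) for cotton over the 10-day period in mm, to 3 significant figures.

56.9 mm

ET₀ = 0.26 × (0.46 × 24.8 + 8.13) = 0.26 × 19.538 = 5.0799 mm/d
ETc = Kc × ET₀ = 1.12 × 5.0799 = 5.6895 mm/d
Over 10 days: 5.6895 × 10 = 56.895 mm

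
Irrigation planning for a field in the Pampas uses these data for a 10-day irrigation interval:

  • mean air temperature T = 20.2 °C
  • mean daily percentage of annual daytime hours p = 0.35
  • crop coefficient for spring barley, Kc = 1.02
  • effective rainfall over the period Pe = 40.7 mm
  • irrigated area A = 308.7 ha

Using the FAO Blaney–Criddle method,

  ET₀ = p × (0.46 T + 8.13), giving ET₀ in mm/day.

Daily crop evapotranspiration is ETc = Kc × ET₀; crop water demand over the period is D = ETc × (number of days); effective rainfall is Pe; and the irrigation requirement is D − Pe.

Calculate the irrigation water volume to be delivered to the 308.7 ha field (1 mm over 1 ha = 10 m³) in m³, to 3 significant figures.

66400 m³

ET₀ = 0.35 × (0.46 × 20.2 + 8.13) = 0.35 × 17.422 = 6.0977 mm/d
ETc = Kc × ET₀ = 1.02 × 6.0977 = 6.2197 mm/d
Crop demand D = ETc × 10 d = 6.2197 × 10 = 62.197 mm
D − Pe = 62.197 − 40.7 = 21.497 mm
Volume = 21.497 mm × 308.7 ha × 10 = 66361.2 m³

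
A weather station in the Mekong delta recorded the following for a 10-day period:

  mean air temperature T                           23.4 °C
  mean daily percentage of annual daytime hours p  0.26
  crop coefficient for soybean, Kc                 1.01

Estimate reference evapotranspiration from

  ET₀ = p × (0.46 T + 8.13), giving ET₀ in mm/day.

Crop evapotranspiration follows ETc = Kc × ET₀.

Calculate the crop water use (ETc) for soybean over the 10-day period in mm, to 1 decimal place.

49.6 mm

ET₀ = 0.26 × (0.46 × 23.4 + 8.13) = 0.26 × 18.894 = 4.9124 mm/d
ETc = Kc × ET₀ = 1.01 × 4.9124 = 4.9615 mm/d
Over 10 days: 4.9615 × 10 = 49.615 mm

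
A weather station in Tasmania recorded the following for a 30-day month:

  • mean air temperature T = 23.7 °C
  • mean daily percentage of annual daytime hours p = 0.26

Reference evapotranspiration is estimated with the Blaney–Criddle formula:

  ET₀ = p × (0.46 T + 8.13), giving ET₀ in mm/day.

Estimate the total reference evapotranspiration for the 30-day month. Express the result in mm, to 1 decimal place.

ET₀ = 0.26 × (0.46 × 23.7 + 8.13) = 0.26 × 19.032 = 4.9483 mm/d
Monthly total = 4.9483 × 30 = 148.449 mm

148.4 mm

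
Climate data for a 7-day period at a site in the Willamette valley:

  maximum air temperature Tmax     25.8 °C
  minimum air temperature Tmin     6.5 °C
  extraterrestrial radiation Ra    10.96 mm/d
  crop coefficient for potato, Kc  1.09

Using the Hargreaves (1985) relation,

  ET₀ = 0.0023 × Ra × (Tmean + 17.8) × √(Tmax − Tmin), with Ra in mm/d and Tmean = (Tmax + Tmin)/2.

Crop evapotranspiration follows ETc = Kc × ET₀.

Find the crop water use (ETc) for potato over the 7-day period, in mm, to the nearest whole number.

Tmean = (25.8 + 6.5)/2 = 16.15 °C
ET₀ = 0.0023 × 10.96 × (16.15 + 17.8) × √19.3 = 0.0023 × 10.96 × 33.95 × 4.3932 = 3.7598 mm/d
ETc = Kc × ET₀ = 1.09 × 3.7598 = 4.0982 mm/d
Over 7 days: 4.0982 × 7 = 28.687 mm

29 mm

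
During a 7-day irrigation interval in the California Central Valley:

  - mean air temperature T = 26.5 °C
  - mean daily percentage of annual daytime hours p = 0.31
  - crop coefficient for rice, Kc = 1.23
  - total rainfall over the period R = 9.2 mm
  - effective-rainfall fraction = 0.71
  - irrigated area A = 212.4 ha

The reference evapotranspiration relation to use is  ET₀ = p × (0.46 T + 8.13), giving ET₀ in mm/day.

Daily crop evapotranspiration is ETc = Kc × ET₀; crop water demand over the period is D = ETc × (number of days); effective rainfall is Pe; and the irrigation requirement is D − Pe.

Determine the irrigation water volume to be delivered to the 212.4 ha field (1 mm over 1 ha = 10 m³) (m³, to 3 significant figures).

ET₀ = 0.31 × (0.46 × 26.5 + 8.13) = 0.31 × 20.320 = 6.2992 mm/d
ETc = Kc × ET₀ = 1.23 × 6.2992 = 7.7480 mm/d
Crop demand D = ETc × 7 d = 7.7480 × 7 = 54.236 mm
Pe = 0.71 × 9.2 = 6.532 mm
D − Pe = 54.236 − 6.532 = 47.704 mm
Volume = 47.704 mm × 212.4 ha × 10 = 101323.3 m³

101000 m³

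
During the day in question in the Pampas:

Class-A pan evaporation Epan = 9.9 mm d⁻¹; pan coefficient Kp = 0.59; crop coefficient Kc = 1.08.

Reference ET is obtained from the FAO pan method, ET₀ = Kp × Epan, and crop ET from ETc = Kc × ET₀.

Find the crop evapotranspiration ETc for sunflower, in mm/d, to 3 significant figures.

ET₀ = 0.59 × 9.9 = 5.8410 mm/d
ETc = Kc × ET₀ = 1.08 × 5.8410 = 6.3083 mm/d

6.31 mm/d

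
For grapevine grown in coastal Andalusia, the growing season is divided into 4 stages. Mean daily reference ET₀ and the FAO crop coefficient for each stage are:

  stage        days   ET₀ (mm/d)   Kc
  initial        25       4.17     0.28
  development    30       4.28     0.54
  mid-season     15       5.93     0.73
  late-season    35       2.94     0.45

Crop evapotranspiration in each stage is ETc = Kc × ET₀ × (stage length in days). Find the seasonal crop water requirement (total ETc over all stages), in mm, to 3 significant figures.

initial: 0.28 × 4.17 × 25 = 29.19 mm
development: 0.54 × 4.28 × 30 = 69.34 mm
mid-season: 0.73 × 5.93 × 15 = 64.93 mm
late-season: 0.45 × 2.94 × 35 = 46.31 mm
Seasonal total = 209.77 mm

210 mm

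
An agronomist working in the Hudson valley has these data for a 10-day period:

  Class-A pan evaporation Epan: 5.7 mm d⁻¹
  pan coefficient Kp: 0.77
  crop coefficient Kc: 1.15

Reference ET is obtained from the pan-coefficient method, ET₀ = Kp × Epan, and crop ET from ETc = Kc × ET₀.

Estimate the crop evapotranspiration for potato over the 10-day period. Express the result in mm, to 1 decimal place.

ET₀ = 0.77 × 5.7 = 4.3890 mm/d
ETc = Kc × ET₀ = 1.15 × 4.3890 = 5.0474 mm/d
Over 10 days: 5.0474 × 10 = 50.474 mm

50.5 mm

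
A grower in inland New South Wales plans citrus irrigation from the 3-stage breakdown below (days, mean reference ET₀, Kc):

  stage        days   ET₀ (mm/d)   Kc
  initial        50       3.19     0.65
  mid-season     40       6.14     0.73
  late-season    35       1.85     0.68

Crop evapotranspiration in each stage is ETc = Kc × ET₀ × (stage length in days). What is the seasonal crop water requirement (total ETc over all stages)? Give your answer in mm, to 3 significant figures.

initial: 0.65 × 3.19 × 50 = 103.68 mm
mid-season: 0.73 × 6.14 × 40 = 179.29 mm
late-season: 0.68 × 1.85 × 35 = 44.03 mm
Seasonal total = 327.00 mm

327 mm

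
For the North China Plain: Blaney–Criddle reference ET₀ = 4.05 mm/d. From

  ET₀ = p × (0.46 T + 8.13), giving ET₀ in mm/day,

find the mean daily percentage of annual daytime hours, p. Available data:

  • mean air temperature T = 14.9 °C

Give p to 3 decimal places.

p = ET₀ / (0.46 T + 8.13) = 4.05 / (0.46 × 14.9 + 8.13) = 4.05 / 14.984 = 0.2703

0.270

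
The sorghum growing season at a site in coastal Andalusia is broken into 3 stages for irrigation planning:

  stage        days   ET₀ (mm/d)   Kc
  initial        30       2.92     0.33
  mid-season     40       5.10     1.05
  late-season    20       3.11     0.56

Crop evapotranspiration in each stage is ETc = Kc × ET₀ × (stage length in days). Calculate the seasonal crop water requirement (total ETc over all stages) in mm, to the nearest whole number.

278 mm

initial: 0.33 × 2.92 × 30 = 28.91 mm
mid-season: 1.05 × 5.10 × 40 = 214.20 mm
late-season: 0.56 × 3.11 × 20 = 34.83 mm
Seasonal total = 277.94 mm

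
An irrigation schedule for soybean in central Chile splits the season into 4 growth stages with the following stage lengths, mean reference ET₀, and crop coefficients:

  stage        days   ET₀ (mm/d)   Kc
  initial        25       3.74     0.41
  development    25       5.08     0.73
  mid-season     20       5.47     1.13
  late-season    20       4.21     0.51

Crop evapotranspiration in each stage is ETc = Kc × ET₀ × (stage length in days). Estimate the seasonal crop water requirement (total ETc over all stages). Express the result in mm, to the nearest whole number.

298 mm

initial: 0.41 × 3.74 × 25 = 38.34 mm
development: 0.73 × 5.08 × 25 = 92.71 mm
mid-season: 1.13 × 5.47 × 20 = 123.62 mm
late-season: 0.51 × 4.21 × 20 = 42.94 mm
Seasonal total = 297.61 mm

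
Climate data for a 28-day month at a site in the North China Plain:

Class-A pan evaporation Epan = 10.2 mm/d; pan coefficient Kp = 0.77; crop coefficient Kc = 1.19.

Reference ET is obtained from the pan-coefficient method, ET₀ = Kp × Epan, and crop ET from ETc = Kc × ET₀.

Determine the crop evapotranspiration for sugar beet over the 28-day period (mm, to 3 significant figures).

ET₀ = 0.77 × 10.2 = 7.8540 mm/d
ETc = Kc × ET₀ = 1.19 × 7.8540 = 9.3463 mm/d
Over 28 days: 9.3463 × 28 = 261.696 mm

262 mm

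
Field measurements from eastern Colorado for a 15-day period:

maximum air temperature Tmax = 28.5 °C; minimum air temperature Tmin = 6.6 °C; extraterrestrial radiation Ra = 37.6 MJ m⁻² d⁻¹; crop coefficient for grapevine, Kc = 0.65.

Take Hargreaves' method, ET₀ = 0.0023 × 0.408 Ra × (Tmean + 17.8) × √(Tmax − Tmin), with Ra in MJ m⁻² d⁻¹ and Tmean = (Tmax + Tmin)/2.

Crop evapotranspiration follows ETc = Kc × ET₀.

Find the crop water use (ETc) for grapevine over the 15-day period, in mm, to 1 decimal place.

Tmean = (28.5 + 6.6)/2 = 17.55 °C
0.408 Ra = 0.408 × 37.6 = 15.3408 mm/d equivalent
ET₀ = 0.0023 × 15.3408 × (17.55 + 17.8) × √21.9 = 0.0023 × 15.3408 × 35.35 × 4.6797 = 5.8369 mm/d
ETc = Kc × ET₀ = 0.65 × 5.8369 = 3.7940 mm/d
Over 15 days: 3.7940 × 15 = 56.910 mm

56.9 mm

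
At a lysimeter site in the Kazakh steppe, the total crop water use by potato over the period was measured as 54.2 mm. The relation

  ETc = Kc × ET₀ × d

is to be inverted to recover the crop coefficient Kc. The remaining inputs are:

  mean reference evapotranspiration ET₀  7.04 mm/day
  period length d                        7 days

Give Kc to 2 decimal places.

ETc = Kc × ET₀ × d  ⇒  Kc = ETc / (ET₀ × d)
Kc = 54.2 / (7.04 × 7) = 54.2 / 49.28 = 1.0998

1.10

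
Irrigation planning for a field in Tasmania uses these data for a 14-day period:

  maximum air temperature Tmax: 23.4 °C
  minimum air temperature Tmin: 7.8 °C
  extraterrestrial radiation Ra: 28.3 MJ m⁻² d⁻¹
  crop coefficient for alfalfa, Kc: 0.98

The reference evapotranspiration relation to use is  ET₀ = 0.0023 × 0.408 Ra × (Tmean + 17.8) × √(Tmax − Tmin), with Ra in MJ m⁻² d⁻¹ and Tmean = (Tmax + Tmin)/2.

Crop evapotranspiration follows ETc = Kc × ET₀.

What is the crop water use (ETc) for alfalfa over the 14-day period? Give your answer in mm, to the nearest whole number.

Tmean = (23.4 + 7.8)/2 = 15.60 °C
0.408 Ra = 0.408 × 28.3 = 11.5464 mm/d equivalent
ET₀ = 0.0023 × 11.5464 × (15.60 + 17.8) × √15.6 = 0.0023 × 11.5464 × 33.40 × 3.9497 = 3.5034 mm/d
ETc = Kc × ET₀ = 0.98 × 3.5034 = 3.4333 mm/d
Over 14 days: 3.4333 × 14 = 48.066 mm

48 mm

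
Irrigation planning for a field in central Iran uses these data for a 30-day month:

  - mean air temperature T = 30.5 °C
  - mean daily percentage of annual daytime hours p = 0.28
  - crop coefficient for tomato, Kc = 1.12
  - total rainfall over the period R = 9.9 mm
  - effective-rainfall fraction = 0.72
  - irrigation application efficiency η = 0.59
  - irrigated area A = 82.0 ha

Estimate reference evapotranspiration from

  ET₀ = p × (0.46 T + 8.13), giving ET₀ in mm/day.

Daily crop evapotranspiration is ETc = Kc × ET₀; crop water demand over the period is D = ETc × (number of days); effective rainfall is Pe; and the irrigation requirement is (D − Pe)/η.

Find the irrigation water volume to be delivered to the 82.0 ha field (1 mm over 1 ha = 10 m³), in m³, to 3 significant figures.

280000 m³

ET₀ = 0.28 × (0.46 × 30.5 + 8.13) = 0.28 × 22.160 = 6.2048 mm/d
ETc = Kc × ET₀ = 1.12 × 6.2048 = 6.9494 mm/d
Crop demand D = ETc × 30 d = 6.9494 × 30 = 208.482 mm
Pe = 0.72 × 9.9 = 7.128 mm
D − Pe = 208.482 − 7.128 = 201.354 mm
Gross irrigation = 201.354 / 0.59 = 341.278 mm
Volume = 341.278 mm × 82.0 ha × 10 = 279848.0 m³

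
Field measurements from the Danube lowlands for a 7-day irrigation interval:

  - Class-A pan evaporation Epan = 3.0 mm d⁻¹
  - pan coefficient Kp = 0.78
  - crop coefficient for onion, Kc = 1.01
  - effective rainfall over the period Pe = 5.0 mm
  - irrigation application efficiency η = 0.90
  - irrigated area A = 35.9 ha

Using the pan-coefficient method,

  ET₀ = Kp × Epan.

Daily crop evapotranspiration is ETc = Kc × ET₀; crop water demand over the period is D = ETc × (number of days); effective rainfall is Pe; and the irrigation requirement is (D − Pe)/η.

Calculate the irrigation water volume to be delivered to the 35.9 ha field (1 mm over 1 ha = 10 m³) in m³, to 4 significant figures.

ET₀ = 0.78 × 3.0 = 2.3400 mm/d
ETc = Kc × ET₀ = 1.01 × 2.3400 = 2.3634 mm/d
Crop demand D = ETc × 7 d = 2.3634 × 7 = 16.544 mm
D − Pe = 16.544 − 5.0 = 11.544 mm
Gross irrigation = 11.544 / 0.90 = 12.827 mm
Volume = 12.827 mm × 35.9 ha × 10 = 4604.9 m³

4605 m³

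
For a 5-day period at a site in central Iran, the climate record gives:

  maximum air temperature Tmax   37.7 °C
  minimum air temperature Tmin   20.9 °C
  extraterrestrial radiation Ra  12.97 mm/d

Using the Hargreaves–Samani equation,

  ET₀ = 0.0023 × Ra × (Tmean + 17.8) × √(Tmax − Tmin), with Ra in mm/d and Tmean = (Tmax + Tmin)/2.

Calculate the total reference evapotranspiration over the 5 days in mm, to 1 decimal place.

28.8 mm

Tmean = (37.7 + 20.9)/2 = 29.30 °C
ET₀ = 0.0023 × 12.97 × (29.30 + 17.8) × √16.8 = 0.0023 × 12.97 × 47.10 × 4.0988 = 5.7590 mm/d
Over 5 days: 5.7590 × 5 = 28.795 mm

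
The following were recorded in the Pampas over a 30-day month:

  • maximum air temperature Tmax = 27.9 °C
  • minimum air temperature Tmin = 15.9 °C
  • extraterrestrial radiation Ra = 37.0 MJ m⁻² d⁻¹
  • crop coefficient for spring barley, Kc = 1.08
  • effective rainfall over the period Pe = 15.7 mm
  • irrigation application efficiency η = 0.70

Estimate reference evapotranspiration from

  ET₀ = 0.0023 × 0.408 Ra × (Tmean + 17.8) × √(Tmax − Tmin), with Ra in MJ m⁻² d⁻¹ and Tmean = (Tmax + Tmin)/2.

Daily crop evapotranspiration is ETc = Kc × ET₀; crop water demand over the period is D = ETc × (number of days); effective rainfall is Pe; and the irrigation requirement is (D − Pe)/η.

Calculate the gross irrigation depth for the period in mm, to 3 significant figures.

199 mm

Tmean = (27.9 + 15.9)/2 = 21.90 °C
0.408 Ra = 0.408 × 37.0 = 15.0960 mm/d equivalent
ET₀ = 0.0023 × 15.0960 × (21.90 + 17.8) × √12.0 = 0.0023 × 15.0960 × 39.70 × 3.4641 = 4.7750 mm/d
ETc = Kc × ET₀ = 1.08 × 4.7750 = 5.1570 mm/d
Crop demand D = ETc × 30 d = 5.1570 × 30 = 154.710 mm
D − Pe = 154.710 − 15.7 = 139.010 mm
Gross irrigation = 139.010 / 0.70 = 198.586 mm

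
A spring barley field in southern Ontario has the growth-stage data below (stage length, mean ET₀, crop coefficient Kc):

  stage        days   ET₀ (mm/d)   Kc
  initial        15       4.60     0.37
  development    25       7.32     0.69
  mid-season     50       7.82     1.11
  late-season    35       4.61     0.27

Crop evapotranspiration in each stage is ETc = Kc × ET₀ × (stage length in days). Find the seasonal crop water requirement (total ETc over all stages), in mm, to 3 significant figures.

629 mm

initial: 0.37 × 4.60 × 15 = 25.53 mm
development: 0.69 × 7.32 × 25 = 126.27 mm
mid-season: 1.11 × 7.82 × 50 = 434.01 mm
late-season: 0.27 × 4.61 × 35 = 43.56 mm
Seasonal total = 629.37 mm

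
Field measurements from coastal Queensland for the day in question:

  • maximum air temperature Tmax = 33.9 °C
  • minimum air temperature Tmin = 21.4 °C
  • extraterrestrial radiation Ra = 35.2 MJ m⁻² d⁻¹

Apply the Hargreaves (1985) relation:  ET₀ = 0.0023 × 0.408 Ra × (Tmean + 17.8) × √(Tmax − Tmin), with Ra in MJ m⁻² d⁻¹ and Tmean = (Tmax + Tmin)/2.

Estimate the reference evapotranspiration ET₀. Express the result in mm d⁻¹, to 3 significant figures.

5.31 mm d⁻¹

Tmean = (33.9 + 21.4)/2 = 27.65 °C
0.408 Ra = 0.408 × 35.2 = 14.3616 mm/d equivalent
ET₀ = 0.0023 × 14.3616 × (27.65 + 17.8) × √12.5 = 0.0023 × 14.3616 × 45.45 × 3.5355 = 5.3078 mm/d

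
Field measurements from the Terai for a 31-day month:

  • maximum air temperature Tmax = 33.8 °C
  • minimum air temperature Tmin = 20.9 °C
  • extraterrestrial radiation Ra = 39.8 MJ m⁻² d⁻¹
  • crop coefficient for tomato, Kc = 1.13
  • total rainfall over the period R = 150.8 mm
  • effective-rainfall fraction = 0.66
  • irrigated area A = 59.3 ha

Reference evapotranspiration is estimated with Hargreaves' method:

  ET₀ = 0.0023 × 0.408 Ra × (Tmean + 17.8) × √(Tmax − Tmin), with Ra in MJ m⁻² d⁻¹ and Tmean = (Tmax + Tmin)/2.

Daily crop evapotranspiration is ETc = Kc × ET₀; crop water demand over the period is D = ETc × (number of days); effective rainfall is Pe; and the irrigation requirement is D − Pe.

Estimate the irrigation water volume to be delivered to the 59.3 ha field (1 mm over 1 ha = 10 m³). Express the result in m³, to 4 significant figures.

66790 m³

Tmean = (33.8 + 20.9)/2 = 27.35 °C
0.408 Ra = 0.408 × 39.8 = 16.2384 mm/d equivalent
ET₀ = 0.0023 × 16.2384 × (27.35 + 17.8) × √12.9 = 0.0023 × 16.2384 × 45.15 × 3.5917 = 6.0566 mm/d
ETc = Kc × ET₀ = 1.13 × 6.0566 = 6.8440 mm/d
Crop demand D = ETc × 31 d = 6.8440 × 31 = 212.164 mm
Pe = 0.66 × 150.8 = 99.528 mm
D − Pe = 212.164 − 99.528 = 112.636 mm
Volume = 112.636 mm × 59.3 ha × 10 = 66793.1 m³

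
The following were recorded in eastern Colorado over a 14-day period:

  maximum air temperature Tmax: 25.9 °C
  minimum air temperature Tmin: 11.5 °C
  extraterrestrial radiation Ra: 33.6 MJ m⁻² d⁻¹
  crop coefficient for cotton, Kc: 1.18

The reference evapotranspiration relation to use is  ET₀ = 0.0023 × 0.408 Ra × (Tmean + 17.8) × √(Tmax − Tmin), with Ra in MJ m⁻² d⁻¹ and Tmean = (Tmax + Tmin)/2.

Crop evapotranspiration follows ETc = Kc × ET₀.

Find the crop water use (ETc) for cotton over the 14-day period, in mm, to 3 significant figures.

Tmean = (25.9 + 11.5)/2 = 18.70 °C
0.408 Ra = 0.408 × 33.6 = 13.7088 mm/d equivalent
ET₀ = 0.0023 × 13.7088 × (18.70 + 17.8) × √14.4 = 0.0023 × 13.7088 × 36.50 × 3.7947 = 4.3671 mm/d
ETc = Kc × ET₀ = 1.18 × 4.3671 = 5.1532 mm/d
Over 14 days: 5.1532 × 14 = 72.145 mm

72.1 mm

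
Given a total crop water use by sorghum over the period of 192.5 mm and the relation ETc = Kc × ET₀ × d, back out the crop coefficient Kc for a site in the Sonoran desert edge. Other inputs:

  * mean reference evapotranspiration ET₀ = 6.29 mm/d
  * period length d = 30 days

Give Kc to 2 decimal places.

1.02

ETc = Kc × ET₀ × d  ⇒  Kc = ETc / (ET₀ × d)
Kc = 192.5 / (6.29 × 30) = 192.5 / 188.70 = 1.0201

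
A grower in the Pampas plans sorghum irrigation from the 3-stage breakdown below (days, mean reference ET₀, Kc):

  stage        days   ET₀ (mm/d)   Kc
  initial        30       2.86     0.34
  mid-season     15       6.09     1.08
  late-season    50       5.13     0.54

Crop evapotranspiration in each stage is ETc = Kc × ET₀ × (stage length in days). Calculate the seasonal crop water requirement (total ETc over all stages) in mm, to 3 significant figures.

266 mm

initial: 0.34 × 2.86 × 30 = 29.17 mm
mid-season: 1.08 × 6.09 × 15 = 98.66 mm
late-season: 0.54 × 5.13 × 50 = 138.51 mm
Seasonal total = 266.34 mm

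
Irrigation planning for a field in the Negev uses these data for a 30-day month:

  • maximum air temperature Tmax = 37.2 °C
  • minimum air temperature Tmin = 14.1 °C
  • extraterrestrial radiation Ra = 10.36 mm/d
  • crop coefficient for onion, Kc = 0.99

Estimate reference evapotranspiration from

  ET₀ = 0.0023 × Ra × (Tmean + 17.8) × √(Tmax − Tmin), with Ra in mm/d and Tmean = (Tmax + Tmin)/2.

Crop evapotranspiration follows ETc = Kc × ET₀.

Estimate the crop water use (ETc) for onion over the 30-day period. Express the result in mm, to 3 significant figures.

148 mm

Tmean = (37.2 + 14.1)/2 = 25.65 °C
ET₀ = 0.0023 × 10.36 × (25.65 + 17.8) × √23.1 = 0.0023 × 10.36 × 43.45 × 4.8062 = 4.9760 mm/d
ETc = Kc × ET₀ = 0.99 × 4.9760 = 4.9262 mm/d
Over 30 days: 4.9262 × 30 = 147.786 mm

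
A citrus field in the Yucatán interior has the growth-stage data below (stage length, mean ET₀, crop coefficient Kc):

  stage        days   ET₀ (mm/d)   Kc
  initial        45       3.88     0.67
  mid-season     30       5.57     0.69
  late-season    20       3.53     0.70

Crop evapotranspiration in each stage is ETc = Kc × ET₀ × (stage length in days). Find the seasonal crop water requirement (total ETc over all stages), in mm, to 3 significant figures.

282 mm

initial: 0.67 × 3.88 × 45 = 116.98 mm
mid-season: 0.69 × 5.57 × 30 = 115.30 mm
late-season: 0.70 × 3.53 × 20 = 49.42 mm
Seasonal total = 281.70 mm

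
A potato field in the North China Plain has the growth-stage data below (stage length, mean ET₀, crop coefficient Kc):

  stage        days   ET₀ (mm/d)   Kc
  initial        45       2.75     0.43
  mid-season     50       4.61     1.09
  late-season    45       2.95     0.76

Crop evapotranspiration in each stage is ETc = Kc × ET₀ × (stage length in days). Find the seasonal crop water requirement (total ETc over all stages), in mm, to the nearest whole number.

initial: 0.43 × 2.75 × 45 = 53.21 mm
mid-season: 1.09 × 4.61 × 50 = 251.25 mm
late-season: 0.76 × 2.95 × 45 = 100.89 mm
Seasonal total = 405.35 mm

405 mm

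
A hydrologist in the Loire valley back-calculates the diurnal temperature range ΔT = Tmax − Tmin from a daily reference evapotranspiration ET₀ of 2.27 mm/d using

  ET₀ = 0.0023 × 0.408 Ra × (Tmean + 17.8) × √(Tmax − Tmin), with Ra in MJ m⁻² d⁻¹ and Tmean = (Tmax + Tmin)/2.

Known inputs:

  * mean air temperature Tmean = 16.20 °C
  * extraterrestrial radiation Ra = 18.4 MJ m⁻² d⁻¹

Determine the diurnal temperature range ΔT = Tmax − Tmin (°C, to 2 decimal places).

√ΔT = ET₀ / [0.0023 × 0.408 × Ra × (Tmean+17.8)] = 2.27 / (0.0023 × 7.5072 × 34.00) = 3.8667
ΔT = 3.8667² = 14.951 °C

14.95 °C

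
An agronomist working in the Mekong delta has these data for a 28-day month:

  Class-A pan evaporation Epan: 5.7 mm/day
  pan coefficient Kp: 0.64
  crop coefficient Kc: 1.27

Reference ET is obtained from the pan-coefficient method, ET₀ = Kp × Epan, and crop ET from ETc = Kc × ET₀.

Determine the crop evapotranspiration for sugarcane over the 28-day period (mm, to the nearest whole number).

130 mm

ET₀ = 0.64 × 5.7 = 3.6480 mm/d
ETc = Kc × ET₀ = 1.27 × 3.6480 = 4.6330 mm/d
Over 28 days: 4.6330 × 28 = 129.724 mm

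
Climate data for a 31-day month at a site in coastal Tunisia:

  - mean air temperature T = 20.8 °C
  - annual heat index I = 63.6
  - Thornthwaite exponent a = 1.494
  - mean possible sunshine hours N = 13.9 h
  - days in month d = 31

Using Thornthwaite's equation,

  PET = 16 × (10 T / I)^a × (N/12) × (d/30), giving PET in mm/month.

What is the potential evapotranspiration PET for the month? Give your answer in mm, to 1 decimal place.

10T/I = 10 × 20.8 / 63.6 = 3.2704
(10T/I)^a = 3.2704^1.494 = 5.8724
Uncorrected PET = 16 × 5.8724 = 93.958 mm
Correction = (N/12)(d/30) = (13.9/12)(31/30) = 1.1969
PET = 93.958 × 1.1969 = 112.458 mm/month

112.5 mm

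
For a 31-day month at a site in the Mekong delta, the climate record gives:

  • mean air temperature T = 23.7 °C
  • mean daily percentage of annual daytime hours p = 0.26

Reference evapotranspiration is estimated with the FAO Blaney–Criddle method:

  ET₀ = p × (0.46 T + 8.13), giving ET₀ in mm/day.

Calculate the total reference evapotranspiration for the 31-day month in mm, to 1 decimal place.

ET₀ = 0.26 × (0.46 × 23.7 + 8.13) = 0.26 × 19.032 = 4.9483 mm/d
Monthly total = 4.9483 × 31 = 153.397 mm

153.4 mm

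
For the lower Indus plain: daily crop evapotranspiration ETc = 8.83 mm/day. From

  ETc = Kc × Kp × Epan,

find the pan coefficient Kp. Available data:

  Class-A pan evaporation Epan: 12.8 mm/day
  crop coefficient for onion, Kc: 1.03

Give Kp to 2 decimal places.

0.67

ETc = Kc × Kp × Epan  ⇒  Kp = ETc / (Kc × Epan)
Kp = 8.83 / (1.03 × 12.8) = 8.83 / 13.184 = 0.6698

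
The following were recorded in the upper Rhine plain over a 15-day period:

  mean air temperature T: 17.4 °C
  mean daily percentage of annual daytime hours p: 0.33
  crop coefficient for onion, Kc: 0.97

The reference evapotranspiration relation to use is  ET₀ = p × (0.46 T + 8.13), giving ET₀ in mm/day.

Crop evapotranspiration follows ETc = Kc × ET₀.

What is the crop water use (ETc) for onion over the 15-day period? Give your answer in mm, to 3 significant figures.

77.5 mm

ET₀ = 0.33 × (0.46 × 17.4 + 8.13) = 0.33 × 16.134 = 5.3242 mm/d
ETc = Kc × ET₀ = 0.97 × 5.3242 = 5.1645 mm/d
Over 15 days: 5.1645 × 15 = 77.468 mm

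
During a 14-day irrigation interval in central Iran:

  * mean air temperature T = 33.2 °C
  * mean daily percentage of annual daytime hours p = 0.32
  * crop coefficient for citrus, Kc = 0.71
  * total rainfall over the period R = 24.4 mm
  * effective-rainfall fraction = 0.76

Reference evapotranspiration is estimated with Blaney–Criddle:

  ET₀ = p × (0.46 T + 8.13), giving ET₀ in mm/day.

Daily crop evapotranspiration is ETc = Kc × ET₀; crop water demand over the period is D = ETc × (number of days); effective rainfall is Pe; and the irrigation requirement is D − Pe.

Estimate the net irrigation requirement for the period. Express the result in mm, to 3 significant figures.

ET₀ = 0.32 × (0.46 × 33.2 + 8.13) = 0.32 × 23.402 = 7.4886 mm/d
ETc = Kc × ET₀ = 0.71 × 7.4886 = 5.3169 mm/d
Crop demand D = ETc × 14 d = 5.3169 × 14 = 74.437 mm
Pe = 0.76 × 24.4 = 18.544 mm
D − Pe = 74.437 − 18.544 = 55.893 mm

55.9 mm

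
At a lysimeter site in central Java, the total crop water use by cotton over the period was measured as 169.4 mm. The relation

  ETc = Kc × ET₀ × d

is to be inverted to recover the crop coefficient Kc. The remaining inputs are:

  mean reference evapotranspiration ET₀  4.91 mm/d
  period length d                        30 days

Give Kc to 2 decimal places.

1.15

ETc = Kc × ET₀ × d  ⇒  Kc = ETc / (ET₀ × d)
Kc = 169.4 / (4.91 × 30) = 169.4 / 147.30 = 1.1500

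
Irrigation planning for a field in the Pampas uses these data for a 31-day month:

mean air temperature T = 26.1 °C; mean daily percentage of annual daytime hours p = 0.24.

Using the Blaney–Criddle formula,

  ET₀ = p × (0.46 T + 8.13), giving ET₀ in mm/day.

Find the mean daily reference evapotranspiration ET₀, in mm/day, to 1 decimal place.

ET₀ = 0.24 × (0.46 × 26.1 + 8.13) = 0.24 × 20.136 = 4.8326 mm/d

4.8 mm/day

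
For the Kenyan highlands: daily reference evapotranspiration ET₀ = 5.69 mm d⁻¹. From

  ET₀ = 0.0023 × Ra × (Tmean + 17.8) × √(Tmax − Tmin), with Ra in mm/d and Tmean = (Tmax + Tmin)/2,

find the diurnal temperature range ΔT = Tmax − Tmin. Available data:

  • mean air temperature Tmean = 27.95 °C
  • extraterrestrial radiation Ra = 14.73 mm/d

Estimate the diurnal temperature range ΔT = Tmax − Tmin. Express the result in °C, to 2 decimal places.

13.48 °C

√ΔT = ET₀ / [0.0023 × Ra × (Tmean+17.8)] = 5.69 / (0.0023 × 14.73 × 45.75) = 3.6711
ΔT = 3.6711² = 13.477 °C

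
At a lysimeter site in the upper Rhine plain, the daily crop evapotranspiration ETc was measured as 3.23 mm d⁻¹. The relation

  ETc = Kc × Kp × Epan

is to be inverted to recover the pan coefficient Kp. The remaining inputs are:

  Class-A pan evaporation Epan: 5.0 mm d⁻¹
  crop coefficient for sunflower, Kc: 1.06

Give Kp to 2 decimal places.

0.61

ETc = Kc × Kp × Epan  ⇒  Kp = ETc / (Kc × Epan)
Kp = 3.23 / (1.06 × 5.0) = 3.23 / 5.300 = 0.6094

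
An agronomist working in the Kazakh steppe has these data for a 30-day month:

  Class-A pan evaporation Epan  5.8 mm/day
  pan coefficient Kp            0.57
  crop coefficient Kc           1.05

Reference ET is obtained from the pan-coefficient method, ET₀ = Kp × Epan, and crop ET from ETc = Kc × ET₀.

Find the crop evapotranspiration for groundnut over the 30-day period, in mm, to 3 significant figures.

ET₀ = 0.57 × 5.8 = 3.3060 mm/d
ETc = Kc × ET₀ = 1.05 × 3.3060 = 3.4713 mm/d
Over 30 days: 3.4713 × 30 = 104.139 mm

104 mm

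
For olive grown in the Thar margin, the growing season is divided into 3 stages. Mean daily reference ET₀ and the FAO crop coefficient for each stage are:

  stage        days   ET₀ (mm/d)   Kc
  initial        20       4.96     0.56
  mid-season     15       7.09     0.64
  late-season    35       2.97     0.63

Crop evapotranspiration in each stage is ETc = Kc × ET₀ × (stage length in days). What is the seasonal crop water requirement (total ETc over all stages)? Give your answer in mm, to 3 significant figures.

initial: 0.56 × 4.96 × 20 = 55.55 mm
mid-season: 0.64 × 7.09 × 15 = 68.06 mm
late-season: 0.63 × 2.97 × 35 = 65.49 mm
Seasonal total = 189.10 mm

189 mm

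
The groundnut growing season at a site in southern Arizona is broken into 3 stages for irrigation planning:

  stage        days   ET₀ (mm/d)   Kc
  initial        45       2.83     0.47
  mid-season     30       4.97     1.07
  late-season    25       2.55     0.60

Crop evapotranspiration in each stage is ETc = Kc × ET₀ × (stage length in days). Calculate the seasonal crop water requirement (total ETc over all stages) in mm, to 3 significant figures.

initial: 0.47 × 2.83 × 45 = 59.85 mm
mid-season: 1.07 × 4.97 × 30 = 159.54 mm
late-season: 0.60 × 2.55 × 25 = 38.25 mm
Seasonal total = 257.64 mm

258 mm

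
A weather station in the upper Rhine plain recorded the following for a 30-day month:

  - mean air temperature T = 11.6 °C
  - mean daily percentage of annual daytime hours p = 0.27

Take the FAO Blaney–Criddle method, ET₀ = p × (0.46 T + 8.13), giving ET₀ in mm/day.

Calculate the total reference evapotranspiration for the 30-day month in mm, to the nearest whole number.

ET₀ = 0.27 × (0.46 × 11.6 + 8.13) = 0.27 × 13.466 = 3.6358 mm/d
Monthly total = 3.6358 × 30 = 109.074 mm

109 mm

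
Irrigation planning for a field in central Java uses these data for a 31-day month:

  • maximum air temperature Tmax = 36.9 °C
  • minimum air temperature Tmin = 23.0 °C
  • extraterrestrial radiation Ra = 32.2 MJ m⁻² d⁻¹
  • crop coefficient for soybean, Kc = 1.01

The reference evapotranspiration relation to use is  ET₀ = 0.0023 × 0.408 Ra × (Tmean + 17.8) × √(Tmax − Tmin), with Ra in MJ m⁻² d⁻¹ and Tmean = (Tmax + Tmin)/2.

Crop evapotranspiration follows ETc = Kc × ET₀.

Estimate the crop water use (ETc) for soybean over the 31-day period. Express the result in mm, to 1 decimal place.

168.4 mm

Tmean = (36.9 + 23.0)/2 = 29.95 °C
0.408 Ra = 0.408 × 32.2 = 13.1376 mm/d equivalent
ET₀ = 0.0023 × 13.1376 × (29.95 + 17.8) × √13.9 = 0.0023 × 13.1376 × 47.75 × 3.7283 = 5.3793 mm/d
ETc = Kc × ET₀ = 1.01 × 5.3793 = 5.4331 mm/d
Over 31 days: 5.4331 × 31 = 168.426 mm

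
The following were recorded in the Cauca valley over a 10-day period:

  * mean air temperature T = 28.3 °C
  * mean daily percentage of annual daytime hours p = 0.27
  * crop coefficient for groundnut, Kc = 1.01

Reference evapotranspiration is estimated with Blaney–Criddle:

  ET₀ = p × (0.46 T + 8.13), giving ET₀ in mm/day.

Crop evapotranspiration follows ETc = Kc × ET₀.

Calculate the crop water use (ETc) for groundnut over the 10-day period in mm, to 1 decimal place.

57.7 mm

ET₀ = 0.27 × (0.46 × 28.3 + 8.13) = 0.27 × 21.148 = 5.7100 mm/d
ETc = Kc × ET₀ = 1.01 × 5.7100 = 5.7671 mm/d
Over 10 days: 5.7671 × 10 = 57.671 mm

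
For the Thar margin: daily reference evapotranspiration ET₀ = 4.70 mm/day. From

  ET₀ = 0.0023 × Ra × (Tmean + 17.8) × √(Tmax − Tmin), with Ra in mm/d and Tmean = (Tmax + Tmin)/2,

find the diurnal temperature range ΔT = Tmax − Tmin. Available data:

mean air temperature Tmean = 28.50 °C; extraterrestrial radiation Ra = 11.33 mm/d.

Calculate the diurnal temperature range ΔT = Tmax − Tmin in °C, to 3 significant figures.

√ΔT = ET₀ / [0.0023 × Ra × (Tmean+17.8)] = 4.70 / (0.0023 × 11.33 × 46.30) = 3.8955
ΔT = 3.8955² = 15.175 °C

15.2 °C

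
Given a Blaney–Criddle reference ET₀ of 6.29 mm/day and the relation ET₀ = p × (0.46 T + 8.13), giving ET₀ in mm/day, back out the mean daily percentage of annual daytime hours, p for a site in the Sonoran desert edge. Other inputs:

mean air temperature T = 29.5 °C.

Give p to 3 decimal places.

p = ET₀ / (0.46 T + 8.13) = 6.29 / (0.46 × 29.5 + 8.13) = 6.29 / 21.700 = 0.2899

0.290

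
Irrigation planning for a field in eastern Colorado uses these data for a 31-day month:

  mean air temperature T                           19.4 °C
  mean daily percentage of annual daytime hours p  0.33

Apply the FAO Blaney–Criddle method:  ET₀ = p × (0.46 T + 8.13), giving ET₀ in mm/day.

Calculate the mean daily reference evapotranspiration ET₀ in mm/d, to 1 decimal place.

ET₀ = 0.33 × (0.46 × 19.4 + 8.13) = 0.33 × 17.054 = 5.6278 mm/d

5.6 mm/d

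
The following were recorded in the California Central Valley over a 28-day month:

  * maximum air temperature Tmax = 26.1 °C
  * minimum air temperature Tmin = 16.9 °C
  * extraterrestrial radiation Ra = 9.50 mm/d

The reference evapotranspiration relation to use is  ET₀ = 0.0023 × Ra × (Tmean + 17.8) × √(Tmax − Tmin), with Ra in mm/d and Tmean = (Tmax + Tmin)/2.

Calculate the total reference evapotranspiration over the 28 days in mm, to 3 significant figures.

Tmean = (26.1 + 16.9)/2 = 21.50 °C
ET₀ = 0.0023 × 9.50 × (21.50 + 17.8) × √9.2 = 0.0023 × 9.50 × 39.30 × 3.0332 = 2.6046 mm/d
Over 28 days: 2.6046 × 28 = 72.929 mm

72.9 mm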